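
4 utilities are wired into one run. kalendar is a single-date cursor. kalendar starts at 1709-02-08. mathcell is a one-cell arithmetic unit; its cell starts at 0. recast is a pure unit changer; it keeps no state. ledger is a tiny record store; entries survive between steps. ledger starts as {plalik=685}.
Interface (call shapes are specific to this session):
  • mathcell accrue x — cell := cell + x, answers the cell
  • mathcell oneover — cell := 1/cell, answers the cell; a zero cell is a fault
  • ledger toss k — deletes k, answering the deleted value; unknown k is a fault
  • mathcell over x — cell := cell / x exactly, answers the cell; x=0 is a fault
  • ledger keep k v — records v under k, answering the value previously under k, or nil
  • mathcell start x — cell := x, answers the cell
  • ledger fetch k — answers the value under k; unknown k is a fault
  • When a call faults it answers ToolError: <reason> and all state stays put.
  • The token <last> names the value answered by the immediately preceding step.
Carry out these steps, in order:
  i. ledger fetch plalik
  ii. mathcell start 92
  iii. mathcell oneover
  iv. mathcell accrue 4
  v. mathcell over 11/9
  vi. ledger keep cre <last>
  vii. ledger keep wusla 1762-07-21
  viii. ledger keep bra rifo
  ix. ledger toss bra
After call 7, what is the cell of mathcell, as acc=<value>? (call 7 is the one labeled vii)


Calling ledger fetch passing plalik, giving 685.
Calling mathcell start passing 92, → 92.
I invoke mathcell oneover, → 1/92.
Now I run mathcell accrue passing 4, giving 369/92.
I run mathcell over passing 11/9, which returns 3321/1012.
I call ledger keep passing cre, <last>, → nil.
I run ledger keep passing wusla, 1762-07-21, — result: nil.
Calling ledger keep passing bra, rifo, and observe nil.
Next I call ledger toss passing bra, → rifo.

Answer: acc=3321/1012


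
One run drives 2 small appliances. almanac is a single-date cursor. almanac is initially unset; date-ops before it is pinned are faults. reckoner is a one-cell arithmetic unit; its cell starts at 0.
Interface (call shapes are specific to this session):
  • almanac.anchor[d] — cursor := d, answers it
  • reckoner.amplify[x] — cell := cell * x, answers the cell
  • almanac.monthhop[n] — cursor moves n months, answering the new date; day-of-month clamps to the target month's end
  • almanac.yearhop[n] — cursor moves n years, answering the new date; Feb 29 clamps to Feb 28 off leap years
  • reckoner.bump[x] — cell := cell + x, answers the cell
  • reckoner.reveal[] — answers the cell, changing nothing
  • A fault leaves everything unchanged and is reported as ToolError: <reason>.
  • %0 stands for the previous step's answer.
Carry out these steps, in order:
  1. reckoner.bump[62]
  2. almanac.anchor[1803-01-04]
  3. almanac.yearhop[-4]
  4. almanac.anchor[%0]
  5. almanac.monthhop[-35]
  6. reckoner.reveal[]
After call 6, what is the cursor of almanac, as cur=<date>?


I run reckoner.bump(x='62'): 62.
I invoke almanac.anchor(d='1803-01-04'), which returns 1803-01-04.
I try almanac.yearhop(n='-4'), and observe 1799-01-04.
Invoking almanac.anchor(d='%0'): 1799-01-04.
Calling almanac.monthhop(n='-35'), — result: 1796-02-04.
I call reckoner.reveal, and see 62.

Answer: cur=1796-02-04


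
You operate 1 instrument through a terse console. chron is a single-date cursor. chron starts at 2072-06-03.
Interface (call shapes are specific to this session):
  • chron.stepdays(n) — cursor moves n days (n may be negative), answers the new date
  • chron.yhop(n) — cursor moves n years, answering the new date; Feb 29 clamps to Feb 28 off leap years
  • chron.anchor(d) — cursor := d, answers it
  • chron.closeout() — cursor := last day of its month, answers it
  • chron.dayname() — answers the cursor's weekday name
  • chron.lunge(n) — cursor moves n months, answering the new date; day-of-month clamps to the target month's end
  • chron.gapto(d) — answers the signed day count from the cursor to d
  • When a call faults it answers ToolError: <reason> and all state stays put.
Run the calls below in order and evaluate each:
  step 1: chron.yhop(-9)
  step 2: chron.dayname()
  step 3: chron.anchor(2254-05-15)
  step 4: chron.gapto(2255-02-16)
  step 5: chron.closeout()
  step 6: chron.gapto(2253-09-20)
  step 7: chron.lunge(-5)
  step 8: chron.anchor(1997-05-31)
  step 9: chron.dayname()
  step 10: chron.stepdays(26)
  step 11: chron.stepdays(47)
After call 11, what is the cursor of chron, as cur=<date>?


Answer: cur=1997-08-12

Derivation:
# yhop(n=-9) -> 2063-06-03
# dayname() -> Sunday
# anchor(d=2254-05-15) -> 2254-05-15
# gapto(d=2255-02-16) -> 277
# closeout() -> 2254-05-31
# gapto(d=2253-09-20) -> -253
# lunge(n=-5) -> 2253-12-31
# anchor(d=1997-05-31) -> 1997-05-31
# dayname() -> Saturday
# stepdays(n=26) -> 1997-06-26
# stepdays(n=47) -> 1997-08-12


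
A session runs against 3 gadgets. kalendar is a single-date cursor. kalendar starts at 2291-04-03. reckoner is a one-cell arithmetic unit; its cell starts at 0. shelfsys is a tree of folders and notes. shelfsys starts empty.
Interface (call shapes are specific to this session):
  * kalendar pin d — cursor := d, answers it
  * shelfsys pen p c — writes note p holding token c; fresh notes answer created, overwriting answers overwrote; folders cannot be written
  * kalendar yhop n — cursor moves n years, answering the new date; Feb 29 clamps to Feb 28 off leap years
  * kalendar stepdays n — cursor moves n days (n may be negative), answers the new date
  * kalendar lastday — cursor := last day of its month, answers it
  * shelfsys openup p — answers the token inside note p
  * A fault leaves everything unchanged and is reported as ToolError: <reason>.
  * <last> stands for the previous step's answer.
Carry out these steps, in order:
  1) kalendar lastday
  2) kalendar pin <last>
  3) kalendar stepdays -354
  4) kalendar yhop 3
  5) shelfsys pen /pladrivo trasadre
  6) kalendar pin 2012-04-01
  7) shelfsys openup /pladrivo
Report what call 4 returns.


# kalendar lastday() -> 2291-04-30
# kalendar pin(d: <last>) -> 2291-04-30
# kalendar stepdays(n: -354) -> 2290-05-11
# kalendar yhop(n: 3) -> 2293-05-11
# shelfsys pen(p: /pladrivo, c: trasadre) -> created
# kalendar pin(d: 2012-04-01) -> 2012-04-01
# shelfsys openup(p: /pladrivo) -> trasadre

Answer: 2293-05-11


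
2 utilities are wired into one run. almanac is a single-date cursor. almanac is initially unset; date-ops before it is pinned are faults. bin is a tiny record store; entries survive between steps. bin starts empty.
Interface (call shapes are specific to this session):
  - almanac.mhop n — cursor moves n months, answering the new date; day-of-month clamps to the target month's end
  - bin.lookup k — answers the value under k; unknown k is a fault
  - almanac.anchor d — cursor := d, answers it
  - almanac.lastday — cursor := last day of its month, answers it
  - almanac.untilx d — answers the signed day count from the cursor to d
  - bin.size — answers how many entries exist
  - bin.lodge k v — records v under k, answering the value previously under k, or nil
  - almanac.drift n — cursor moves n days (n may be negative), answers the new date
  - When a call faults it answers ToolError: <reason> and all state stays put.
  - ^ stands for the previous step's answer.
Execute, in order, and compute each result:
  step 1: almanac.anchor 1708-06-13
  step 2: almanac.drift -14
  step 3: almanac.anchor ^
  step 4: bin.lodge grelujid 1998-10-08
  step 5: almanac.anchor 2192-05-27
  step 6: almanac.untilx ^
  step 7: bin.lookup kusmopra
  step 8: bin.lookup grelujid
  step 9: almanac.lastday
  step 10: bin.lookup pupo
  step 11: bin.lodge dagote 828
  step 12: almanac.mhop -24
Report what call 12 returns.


% almanac.anchor d='1708-06-13'
  1708-06-13
% almanac.drift n='-14'
  1708-05-30
% almanac.anchor d='^'
  1708-05-30
% bin.lodge k='grelujid' v='1998-10-08'
  nil
% almanac.anchor d='2192-05-27'
  2192-05-27
% almanac.untilx d='^'
  0
% bin.lookup k='kusmopra'
  ToolError: no such key kusmopra
% bin.lookup k='grelujid'
  1998-10-08
% almanac.lastday
  2192-05-31
% bin.lookup k='pupo'
  ToolError: no such key pupo
% bin.lodge k='dagote' v='828'
  nil
% almanac.mhop n='-24'
  2190-05-31

Answer: 2190-05-31


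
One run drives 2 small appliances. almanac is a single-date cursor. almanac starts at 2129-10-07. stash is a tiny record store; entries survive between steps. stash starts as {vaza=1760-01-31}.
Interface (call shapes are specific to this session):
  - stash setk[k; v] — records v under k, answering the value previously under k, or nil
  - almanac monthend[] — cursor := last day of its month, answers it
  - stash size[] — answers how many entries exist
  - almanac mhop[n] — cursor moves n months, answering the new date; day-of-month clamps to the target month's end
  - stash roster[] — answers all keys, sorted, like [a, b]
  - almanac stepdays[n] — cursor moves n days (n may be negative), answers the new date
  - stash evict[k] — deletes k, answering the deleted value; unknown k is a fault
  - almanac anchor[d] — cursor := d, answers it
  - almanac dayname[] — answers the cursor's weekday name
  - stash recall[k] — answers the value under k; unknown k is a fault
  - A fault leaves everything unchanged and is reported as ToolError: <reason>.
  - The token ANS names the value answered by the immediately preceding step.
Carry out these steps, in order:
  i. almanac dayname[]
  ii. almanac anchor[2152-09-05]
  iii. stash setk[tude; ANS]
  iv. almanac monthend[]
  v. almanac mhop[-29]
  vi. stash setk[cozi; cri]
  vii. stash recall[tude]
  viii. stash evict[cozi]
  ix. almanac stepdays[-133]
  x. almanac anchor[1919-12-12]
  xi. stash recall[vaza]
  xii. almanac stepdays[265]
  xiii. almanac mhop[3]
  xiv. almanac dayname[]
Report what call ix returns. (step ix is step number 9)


Answer: 2149-12-18

Derivation:
I use almanac dayname, and get Friday.
I call almanac anchor using d→2152-09-05, and see 2152-09-05.
I use stash setk using k→tude, v→ANS, and see nil.
I try almanac monthend, yielding 2152-09-30.
Next I call almanac mhop using n→-29, and get 2150-04-30.
I run stash setk using k→cozi, v→cri, yielding nil.
I try stash recall using k→tude, and get 2152-09-05.
I invoke stash evict using k→cozi, giving cri.
I call almanac stepdays using n→-133, and see 2149-12-18.
Calling almanac anchor using d→1919-12-12, — result: 1919-12-12.
I call stash recall using k→vaza, and get 1760-01-31.
Then almanac stepdays using n→265: 1920-09-02.
Invoking almanac mhop using n→3, — result: 1920-12-02.
Now I run almanac dayname, yielding Thursday.


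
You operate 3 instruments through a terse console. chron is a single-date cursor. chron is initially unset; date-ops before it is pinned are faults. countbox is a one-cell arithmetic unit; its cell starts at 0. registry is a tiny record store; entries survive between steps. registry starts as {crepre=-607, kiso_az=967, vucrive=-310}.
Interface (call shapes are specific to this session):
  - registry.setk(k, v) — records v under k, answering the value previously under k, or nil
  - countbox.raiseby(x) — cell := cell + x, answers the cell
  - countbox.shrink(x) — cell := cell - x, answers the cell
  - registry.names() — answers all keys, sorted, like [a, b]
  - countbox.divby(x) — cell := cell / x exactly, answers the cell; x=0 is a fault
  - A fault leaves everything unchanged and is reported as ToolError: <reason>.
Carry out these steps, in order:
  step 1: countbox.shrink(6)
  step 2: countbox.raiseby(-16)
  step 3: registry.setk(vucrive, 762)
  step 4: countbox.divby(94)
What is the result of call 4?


[in] shrink x=6
= -6
[in] raiseby x=-16
= -22
[in] setk k=vucrive v=762
= -310
[in] divby x=94
= -11/47

Answer: -11/47


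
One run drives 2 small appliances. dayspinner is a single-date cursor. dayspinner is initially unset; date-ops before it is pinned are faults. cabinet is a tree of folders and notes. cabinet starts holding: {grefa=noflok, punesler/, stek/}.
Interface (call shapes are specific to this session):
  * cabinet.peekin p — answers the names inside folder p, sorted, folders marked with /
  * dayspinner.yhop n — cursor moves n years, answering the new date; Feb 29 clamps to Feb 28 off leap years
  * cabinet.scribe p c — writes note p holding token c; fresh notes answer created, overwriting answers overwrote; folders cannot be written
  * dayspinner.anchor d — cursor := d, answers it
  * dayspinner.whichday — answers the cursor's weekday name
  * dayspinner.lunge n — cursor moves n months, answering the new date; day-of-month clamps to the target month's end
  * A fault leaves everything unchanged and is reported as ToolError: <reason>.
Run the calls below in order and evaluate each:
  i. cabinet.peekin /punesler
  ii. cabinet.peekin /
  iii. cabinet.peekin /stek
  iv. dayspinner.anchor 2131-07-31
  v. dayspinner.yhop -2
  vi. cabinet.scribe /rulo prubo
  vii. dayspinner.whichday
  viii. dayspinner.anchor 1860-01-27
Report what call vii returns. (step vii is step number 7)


Answer: Sunday

Derivation:
> cabinet.peekin p→/punesler
  []
> cabinet.peekin p→/
  [grefa, punesler/, stek/]
> cabinet.peekin p→/stek
  []
> dayspinner.anchor d→2131-07-31
  2131-07-31
> dayspinner.yhop n→-2
  2129-07-31
> cabinet.scribe p→/rulo c→prubo
  created
> dayspinner.whichday
  Sunday
> dayspinner.anchor d→1860-01-27
  1860-01-27


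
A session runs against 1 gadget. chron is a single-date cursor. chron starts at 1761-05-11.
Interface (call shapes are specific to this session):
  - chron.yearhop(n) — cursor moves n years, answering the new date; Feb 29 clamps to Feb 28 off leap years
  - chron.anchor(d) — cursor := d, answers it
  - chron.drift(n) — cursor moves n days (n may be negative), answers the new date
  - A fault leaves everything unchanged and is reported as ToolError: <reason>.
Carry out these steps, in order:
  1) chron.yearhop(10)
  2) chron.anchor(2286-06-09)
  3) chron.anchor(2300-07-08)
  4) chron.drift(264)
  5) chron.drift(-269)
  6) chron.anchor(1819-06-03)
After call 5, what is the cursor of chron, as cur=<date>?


-> chron.yearhop(n='10')
<- 1771-05-11
-> chron.anchor(d='2286-06-09')
<- 2286-06-09
-> chron.anchor(d='2300-07-08')
<- 2300-07-08
-> chron.drift(n='264')
<- 2301-03-29
-> chron.drift(n='-269')
<- 2300-07-03
-> chron.anchor(d='1819-06-03')
<- 1819-06-03

Answer: cur=2300-07-03


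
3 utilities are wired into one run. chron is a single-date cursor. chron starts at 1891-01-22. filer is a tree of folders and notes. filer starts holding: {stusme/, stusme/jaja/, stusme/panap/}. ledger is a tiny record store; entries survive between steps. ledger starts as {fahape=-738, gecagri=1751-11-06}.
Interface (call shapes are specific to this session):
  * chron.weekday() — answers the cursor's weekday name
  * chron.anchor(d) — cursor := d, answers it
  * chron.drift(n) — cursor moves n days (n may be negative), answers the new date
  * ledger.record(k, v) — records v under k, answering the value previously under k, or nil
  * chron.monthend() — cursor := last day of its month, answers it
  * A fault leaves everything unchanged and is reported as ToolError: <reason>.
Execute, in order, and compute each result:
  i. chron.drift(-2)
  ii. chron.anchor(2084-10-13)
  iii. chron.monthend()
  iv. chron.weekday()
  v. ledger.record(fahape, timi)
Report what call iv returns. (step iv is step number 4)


// chron.drift(-2) : 1891-01-20
// chron.anchor(2084-10-13) : 2084-10-13
// chron.monthend() : 2084-10-31
// chron.weekday() : Tuesday
// ledger.record(fahape, timi) : -738

Answer: Tuesday


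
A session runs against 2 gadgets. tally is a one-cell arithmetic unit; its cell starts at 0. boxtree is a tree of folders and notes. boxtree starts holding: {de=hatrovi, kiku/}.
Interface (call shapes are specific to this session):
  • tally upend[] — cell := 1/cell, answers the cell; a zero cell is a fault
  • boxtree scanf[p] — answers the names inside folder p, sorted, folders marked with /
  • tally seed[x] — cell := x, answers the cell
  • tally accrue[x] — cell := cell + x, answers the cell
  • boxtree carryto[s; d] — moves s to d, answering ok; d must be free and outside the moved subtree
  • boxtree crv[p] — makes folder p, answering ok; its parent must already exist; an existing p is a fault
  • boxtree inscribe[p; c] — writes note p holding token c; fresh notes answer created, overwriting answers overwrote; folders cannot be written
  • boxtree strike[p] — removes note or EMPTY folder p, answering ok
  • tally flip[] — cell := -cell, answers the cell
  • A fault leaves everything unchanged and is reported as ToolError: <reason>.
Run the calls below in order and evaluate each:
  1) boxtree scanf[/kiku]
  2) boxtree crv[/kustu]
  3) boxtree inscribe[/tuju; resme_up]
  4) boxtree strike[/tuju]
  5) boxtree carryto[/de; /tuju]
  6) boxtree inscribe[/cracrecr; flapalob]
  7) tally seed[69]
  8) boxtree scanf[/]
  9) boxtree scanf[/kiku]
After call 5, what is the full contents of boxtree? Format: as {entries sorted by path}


Act: boxtree scanf[p=/kiku]
Obs: []
Act: boxtree crv[p=/kustu]
Obs: ok
Act: boxtree inscribe[p=/tuju; c=resme_up]
Obs: created
Act: boxtree strike[p=/tuju]
Obs: ok
Act: boxtree carryto[s=/de; d=/tuju]
Obs: ok
Act: boxtree inscribe[p=/cracrecr; c=flapalob]
Obs: created
Act: tally seed[x=69]
Obs: 69
Act: boxtree scanf[p=/]
Obs: [cracrecr, kiku/, kustu/, tuju]
Act: boxtree scanf[p=/kiku]
Obs: []

Answer: {kiku/, kustu/, tuju=hatrovi}


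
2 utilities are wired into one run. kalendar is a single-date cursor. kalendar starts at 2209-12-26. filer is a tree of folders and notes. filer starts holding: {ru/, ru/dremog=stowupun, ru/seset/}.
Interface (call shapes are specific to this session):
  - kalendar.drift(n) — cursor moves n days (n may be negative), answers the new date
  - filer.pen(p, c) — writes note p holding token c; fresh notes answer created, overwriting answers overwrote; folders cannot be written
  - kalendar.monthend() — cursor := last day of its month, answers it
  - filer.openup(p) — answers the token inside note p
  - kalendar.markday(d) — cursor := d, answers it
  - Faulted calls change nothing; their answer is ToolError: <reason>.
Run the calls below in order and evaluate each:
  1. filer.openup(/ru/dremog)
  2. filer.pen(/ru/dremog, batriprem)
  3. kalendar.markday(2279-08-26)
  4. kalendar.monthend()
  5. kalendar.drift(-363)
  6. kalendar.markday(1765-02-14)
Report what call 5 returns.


·→ filer.openup(p: /ru/dremog)
·← stowupun
·→ filer.pen(p: /ru/dremog, c: batriprem)
·← overwrote
·→ kalendar.markday(d: 2279-08-26)
·← 2279-08-26
·→ kalendar.monthend()
·← 2279-08-31
·→ kalendar.drift(n: -363)
·← 2278-09-02
·→ kalendar.markday(d: 1765-02-14)
·← 1765-02-14

Answer: 2278-09-02


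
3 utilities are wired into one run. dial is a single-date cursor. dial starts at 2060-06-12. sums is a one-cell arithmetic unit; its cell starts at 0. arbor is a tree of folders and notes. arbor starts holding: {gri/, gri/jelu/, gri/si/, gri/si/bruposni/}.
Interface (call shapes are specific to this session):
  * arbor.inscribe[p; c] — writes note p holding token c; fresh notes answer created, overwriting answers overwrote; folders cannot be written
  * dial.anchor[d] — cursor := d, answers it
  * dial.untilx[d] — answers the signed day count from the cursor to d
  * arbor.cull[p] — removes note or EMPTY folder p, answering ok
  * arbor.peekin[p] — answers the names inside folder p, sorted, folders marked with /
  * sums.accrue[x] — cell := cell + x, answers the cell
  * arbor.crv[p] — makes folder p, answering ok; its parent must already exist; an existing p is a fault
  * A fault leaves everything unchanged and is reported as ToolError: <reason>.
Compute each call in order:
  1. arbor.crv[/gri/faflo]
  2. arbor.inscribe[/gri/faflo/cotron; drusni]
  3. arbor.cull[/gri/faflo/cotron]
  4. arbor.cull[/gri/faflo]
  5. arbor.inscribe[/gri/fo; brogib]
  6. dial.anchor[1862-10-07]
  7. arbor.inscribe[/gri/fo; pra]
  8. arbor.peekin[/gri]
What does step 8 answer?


Answer: [fo, jelu/, si/]

Derivation:
I try arbor.crv with p→/gri/faflo, and observe ok.
Invoking arbor.inscribe with p→/gri/faflo/cotron, c→drusni, which returns created.
Now I run arbor.cull with p→/gri/faflo/cotron, giving ok.
Now I run arbor.cull with p→/gri/faflo, giving ok.
Then arbor.inscribe with p→/gri/fo, c→brogib, which returns created.
I try dial.anchor with d→1862-10-07, and get 1862-10-07.
I invoke arbor.inscribe with p→/gri/fo, c→pra, yielding overwrote.
Invoking arbor.peekin with p→/gri: [fo, jelu/, si/].


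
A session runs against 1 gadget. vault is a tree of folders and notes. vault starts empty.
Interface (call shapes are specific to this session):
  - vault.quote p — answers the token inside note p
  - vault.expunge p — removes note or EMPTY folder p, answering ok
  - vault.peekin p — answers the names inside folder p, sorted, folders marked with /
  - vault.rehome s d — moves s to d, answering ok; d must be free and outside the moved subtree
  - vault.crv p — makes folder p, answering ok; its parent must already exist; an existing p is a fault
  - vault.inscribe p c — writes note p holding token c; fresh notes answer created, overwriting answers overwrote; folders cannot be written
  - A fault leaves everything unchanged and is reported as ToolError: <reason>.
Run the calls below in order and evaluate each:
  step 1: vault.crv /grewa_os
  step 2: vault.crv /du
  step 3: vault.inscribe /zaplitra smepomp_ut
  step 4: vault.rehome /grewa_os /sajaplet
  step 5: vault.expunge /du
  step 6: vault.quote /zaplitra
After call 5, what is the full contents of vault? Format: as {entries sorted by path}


Answer: {sajaplet/, zaplitra=smepomp_ut}

Derivation:
·→ vault.crv(/grewa_os)
·← ok
·→ vault.crv(/du)
·← ok
·→ vault.inscribe(/zaplitra, smepomp_ut)
·← created
·→ vault.rehome(/grewa_os, /sajaplet)
·← ok
·→ vault.expunge(/du)
·← ok
·→ vault.quote(/zaplitra)
·← smepomp_ut


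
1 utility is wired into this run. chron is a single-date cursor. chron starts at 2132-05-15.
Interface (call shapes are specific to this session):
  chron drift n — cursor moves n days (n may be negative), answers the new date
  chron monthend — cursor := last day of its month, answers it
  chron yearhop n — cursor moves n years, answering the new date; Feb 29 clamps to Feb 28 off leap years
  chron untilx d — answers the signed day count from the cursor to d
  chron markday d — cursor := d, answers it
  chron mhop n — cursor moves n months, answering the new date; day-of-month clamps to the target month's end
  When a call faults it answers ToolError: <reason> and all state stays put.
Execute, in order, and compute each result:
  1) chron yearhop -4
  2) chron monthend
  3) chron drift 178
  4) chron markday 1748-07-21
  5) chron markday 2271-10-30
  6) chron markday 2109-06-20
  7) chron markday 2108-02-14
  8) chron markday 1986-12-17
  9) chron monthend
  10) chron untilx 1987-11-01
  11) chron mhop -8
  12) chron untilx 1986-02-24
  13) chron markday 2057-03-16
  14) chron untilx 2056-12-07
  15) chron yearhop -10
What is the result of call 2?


Answer: 2128-05-31

Derivation:
Calling chron yearhop using n='-4': 2128-05-15.
I run chron monthend, and observe 2128-05-31.
Now I run chron drift using n='178', and observe 2128-11-25.
Next I call chron markday using d='1748-07-21', and get 1748-07-21.
I invoke chron markday using d='2271-10-30': 2271-10-30.
I use chron markday using d='2109-06-20', which returns 2109-06-20.
I use chron markday using d='2108-02-14', and see 2108-02-14.
Next I call chron markday using d='1986-12-17', → 1986-12-17.
Calling chron monthend(), and observe 1986-12-31.
Invoking chron untilx using d='1987-11-01': 305.
Invoking chron mhop using n='-8', and get 1986-04-30.
I call chron untilx using d='1986-02-24', which returns -65.
Now I run chron markday using d='2057-03-16', → 2057-03-16.
Invoking chron untilx using d='2056-12-07': -99.
Next I call chron yearhop using n='-10', and get 2047-03-16.


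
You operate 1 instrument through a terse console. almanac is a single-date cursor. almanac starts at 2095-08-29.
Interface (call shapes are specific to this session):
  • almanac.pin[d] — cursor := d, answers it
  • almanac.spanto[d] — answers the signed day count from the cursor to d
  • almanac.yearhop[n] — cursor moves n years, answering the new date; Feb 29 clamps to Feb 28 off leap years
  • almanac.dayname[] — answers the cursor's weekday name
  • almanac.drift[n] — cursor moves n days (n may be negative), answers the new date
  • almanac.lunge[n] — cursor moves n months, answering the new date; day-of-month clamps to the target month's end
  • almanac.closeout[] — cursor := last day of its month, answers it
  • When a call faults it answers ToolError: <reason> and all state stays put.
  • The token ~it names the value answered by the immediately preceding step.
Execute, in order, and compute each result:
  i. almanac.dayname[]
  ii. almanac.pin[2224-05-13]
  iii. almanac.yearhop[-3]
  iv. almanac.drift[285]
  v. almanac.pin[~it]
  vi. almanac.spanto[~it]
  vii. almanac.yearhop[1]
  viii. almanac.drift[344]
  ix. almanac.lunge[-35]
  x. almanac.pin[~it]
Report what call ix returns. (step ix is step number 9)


Answer: 2221-03-01

Derivation:
% dayname
= Monday
% pin d: 2224-05-13
= 2224-05-13
% yearhop n: -3
= 2221-05-13
% drift n: 285
= 2222-02-22
% pin d: ~it
= 2222-02-22
% spanto d: ~it
= 0
% yearhop n: 1
= 2223-02-22
% drift n: 344
= 2224-02-01
% lunge n: -35
= 2221-03-01
% pin d: ~it
= 2221-03-01


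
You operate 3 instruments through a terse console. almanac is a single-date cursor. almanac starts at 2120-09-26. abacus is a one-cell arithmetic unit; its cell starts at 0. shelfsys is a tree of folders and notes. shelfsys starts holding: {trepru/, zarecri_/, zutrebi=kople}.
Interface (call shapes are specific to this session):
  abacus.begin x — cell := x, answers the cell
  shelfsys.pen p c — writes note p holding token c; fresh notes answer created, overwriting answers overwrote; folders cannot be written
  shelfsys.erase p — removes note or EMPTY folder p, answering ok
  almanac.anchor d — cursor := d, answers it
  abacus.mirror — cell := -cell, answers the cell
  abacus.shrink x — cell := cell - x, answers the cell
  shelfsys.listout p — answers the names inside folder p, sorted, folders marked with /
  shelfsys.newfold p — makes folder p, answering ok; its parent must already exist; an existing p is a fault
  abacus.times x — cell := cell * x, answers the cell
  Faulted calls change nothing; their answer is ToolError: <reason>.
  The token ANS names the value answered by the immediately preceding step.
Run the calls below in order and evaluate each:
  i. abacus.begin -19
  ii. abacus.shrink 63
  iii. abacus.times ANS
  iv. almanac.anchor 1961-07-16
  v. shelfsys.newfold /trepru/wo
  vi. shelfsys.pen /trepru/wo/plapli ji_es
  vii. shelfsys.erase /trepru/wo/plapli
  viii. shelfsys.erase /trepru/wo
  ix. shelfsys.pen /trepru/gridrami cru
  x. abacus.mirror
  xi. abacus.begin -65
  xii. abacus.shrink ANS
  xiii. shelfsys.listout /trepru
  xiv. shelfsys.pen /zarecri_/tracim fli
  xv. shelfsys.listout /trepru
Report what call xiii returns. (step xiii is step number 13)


Answer: [gridrami]

Derivation:
$ begin x: -19
= -19
$ shrink x: 63
= -82
$ times x: ANS
= 6724
$ anchor d: 1961-07-16
= 1961-07-16
$ newfold p: /trepru/wo
= ok
$ pen p: /trepru/wo/plapli c: ji_es
= created
$ erase p: /trepru/wo/plapli
= ok
$ erase p: /trepru/wo
= ok
$ pen p: /trepru/gridrami c: cru
= created
$ mirror
= -6724
$ begin x: -65
= -65
$ shrink x: ANS
= 0
$ listout p: /trepru
= [gridrami]
$ pen p: /zarecri_/tracim c: fli
= created
$ listout p: /trepru
= [gridrami]


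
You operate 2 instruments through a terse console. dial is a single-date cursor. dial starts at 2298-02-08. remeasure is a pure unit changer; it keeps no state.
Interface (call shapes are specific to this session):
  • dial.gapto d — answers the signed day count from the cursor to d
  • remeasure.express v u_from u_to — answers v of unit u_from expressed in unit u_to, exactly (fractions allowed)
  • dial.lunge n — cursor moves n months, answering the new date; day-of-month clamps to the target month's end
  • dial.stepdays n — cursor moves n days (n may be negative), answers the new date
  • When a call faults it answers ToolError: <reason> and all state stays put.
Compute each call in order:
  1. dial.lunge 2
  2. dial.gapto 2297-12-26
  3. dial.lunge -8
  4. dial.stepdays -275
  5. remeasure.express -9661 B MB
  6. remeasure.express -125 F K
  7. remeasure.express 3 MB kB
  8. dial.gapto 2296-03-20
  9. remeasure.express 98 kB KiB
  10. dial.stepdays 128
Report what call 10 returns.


Answer: 2297-03-14

Derivation:
Do: dial.lunge[n: 2]
See: 2298-04-08
Do: dial.gapto[d: 2297-12-26]
See: -103
Do: dial.lunge[n: -8]
See: 2297-08-08
Do: dial.stepdays[n: -275]
See: 2296-11-06
Do: remeasure.express[v: -9661; u_from: B; u_to: MB]
See: -9661/1000000
Do: remeasure.express[v: -125; u_from: F; u_to: K]
See: 33467/180
Do: remeasure.express[v: 3; u_from: MB; u_to: kB]
See: 3000
Do: dial.gapto[d: 2296-03-20]
See: -231
Do: remeasure.express[v: 98; u_from: kB; u_to: KiB]
See: 6125/64
Do: dial.stepdays[n: 128]
See: 2297-03-14


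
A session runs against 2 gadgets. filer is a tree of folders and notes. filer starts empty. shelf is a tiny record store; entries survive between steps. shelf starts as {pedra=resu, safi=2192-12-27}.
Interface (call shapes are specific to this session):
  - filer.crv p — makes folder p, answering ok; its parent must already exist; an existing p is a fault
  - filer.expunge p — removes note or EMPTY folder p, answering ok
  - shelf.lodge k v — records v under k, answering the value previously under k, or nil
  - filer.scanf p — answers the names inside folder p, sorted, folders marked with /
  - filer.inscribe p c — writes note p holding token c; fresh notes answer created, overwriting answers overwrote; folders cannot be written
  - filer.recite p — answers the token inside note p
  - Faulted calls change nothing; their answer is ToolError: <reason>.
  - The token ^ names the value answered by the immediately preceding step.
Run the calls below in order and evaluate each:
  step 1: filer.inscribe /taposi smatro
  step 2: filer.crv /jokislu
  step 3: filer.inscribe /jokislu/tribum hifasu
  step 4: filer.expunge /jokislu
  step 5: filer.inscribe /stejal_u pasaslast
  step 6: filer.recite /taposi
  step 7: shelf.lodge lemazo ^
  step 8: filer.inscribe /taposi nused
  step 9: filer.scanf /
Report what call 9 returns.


Answer: [jokislu/, stejal_u, taposi]

Derivation:
Next I call inscribe(p='/taposi', c='smatro'), yielding created.
I use crv(p='/jokislu'), yielding ok.
Invoking inscribe(p='/jokislu/tribum', c='hifasu'), giving created.
Next I call expunge(p='/jokislu'), and see ToolError: not empty.
I use inscribe(p='/stejal_u', c='pasaslast'), → created.
I try recite(p='/taposi'), and see smatro.
I try lodge(k='lemazo', v='^'), yielding nil.
I run inscribe(p='/taposi', c='nused'), and observe overwrote.
I use scanf(p='/'), → [jokislu/, stejal_u, taposi].


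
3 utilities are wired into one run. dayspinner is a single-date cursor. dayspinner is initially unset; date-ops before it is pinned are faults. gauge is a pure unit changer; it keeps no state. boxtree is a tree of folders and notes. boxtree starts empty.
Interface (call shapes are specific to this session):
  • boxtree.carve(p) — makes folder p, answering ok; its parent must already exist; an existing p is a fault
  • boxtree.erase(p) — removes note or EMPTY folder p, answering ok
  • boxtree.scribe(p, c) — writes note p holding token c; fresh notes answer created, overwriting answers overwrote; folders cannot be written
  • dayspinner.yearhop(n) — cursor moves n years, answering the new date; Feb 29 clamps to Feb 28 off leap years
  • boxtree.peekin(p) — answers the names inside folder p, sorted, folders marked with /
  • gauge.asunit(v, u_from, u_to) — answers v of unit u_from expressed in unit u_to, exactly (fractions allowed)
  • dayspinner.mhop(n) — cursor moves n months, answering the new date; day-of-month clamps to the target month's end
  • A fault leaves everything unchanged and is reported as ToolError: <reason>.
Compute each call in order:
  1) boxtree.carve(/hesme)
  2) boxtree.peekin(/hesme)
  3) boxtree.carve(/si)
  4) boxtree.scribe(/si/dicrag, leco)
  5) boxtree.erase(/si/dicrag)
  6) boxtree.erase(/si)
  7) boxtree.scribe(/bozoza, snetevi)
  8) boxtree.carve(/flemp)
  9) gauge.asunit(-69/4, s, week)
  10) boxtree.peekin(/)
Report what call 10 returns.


I try boxtree.carve with /hesme, and see ok.
Now I run boxtree.peekin with /hesme, and get [].
Then boxtree.carve with /si, — result: ok.
Using boxtree.scribe with /si/dicrag, leco, which returns created.
Using boxtree.erase with /si/dicrag: ok.
Calling boxtree.erase with /si, → ok.
Then boxtree.scribe with /bozoza, snetevi, → created.
Calling boxtree.carve with /flemp, yielding ok.
Invoking gauge.asunit with -69/4, s, week, → -23/806400.
Using boxtree.peekin with /, and get [bozoza, flemp/, hesme/].

Answer: [bozoza, flemp/, hesme/]


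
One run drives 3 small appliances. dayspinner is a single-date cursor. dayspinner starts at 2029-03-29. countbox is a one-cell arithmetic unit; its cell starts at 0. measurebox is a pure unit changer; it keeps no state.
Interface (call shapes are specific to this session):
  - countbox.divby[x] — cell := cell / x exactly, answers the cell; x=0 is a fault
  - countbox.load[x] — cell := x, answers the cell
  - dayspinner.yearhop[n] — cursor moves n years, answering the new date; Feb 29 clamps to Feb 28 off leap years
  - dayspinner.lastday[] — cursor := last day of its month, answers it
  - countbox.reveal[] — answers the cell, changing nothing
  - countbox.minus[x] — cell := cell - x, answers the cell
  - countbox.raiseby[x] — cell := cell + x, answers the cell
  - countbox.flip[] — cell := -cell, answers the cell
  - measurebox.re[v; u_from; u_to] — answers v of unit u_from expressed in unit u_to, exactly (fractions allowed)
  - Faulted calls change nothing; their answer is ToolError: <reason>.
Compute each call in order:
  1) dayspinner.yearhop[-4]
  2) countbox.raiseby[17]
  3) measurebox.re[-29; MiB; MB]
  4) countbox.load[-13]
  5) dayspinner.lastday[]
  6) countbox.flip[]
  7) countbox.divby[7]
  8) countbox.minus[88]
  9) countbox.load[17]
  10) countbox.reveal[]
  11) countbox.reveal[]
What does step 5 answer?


>>> yearhop n='-4'
[out] 2025-03-29
>>> raiseby x='17'
[out] 17
>>> re v='-29' u_from='MiB' u_to='MB'
[out] -475136/15625
>>> load x='-13'
[out] -13
>>> lastday
[out] 2025-03-31
>>> flip
[out] 13
>>> divby x='7'
[out] 13/7
>>> minus x='88'
[out] -603/7
>>> load x='17'
[out] 17
>>> reveal
[out] 17
>>> reveal
[out] 17

Answer: 2025-03-31


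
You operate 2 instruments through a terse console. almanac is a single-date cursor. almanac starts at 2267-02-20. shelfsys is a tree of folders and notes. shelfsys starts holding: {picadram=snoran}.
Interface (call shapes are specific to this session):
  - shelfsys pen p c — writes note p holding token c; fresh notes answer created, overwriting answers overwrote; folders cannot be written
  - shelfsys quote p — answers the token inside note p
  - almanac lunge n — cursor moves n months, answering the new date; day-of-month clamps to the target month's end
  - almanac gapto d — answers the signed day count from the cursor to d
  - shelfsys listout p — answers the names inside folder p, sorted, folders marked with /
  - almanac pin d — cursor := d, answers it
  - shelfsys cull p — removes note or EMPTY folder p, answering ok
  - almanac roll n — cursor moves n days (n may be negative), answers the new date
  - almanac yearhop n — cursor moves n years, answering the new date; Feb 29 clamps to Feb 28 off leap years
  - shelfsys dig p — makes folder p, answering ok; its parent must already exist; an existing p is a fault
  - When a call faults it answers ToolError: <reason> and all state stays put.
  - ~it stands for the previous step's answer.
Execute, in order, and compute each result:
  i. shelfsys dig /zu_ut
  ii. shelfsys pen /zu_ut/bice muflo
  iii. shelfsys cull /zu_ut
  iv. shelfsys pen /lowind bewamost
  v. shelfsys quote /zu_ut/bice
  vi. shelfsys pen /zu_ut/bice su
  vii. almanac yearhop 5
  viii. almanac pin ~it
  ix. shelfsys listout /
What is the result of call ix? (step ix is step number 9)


Answer: [lowind, picadram, zu_ut/]

Derivation:
;; shelfsys dig(p='/zu_ut') ~> ok
;; shelfsys pen(p='/zu_ut/bice', c='muflo') ~> created
;; shelfsys cull(p='/zu_ut') ~> ToolError: not empty
;; shelfsys pen(p='/lowind', c='bewamost') ~> created
;; shelfsys quote(p='/zu_ut/bice') ~> muflo
;; shelfsys pen(p='/zu_ut/bice', c='su') ~> overwrote
;; almanac yearhop(n='5') ~> 2272-02-20
;; almanac pin(d='~it') ~> 2272-02-20
;; shelfsys listout(p='/') ~> [lowind, picadram, zu_ut/]


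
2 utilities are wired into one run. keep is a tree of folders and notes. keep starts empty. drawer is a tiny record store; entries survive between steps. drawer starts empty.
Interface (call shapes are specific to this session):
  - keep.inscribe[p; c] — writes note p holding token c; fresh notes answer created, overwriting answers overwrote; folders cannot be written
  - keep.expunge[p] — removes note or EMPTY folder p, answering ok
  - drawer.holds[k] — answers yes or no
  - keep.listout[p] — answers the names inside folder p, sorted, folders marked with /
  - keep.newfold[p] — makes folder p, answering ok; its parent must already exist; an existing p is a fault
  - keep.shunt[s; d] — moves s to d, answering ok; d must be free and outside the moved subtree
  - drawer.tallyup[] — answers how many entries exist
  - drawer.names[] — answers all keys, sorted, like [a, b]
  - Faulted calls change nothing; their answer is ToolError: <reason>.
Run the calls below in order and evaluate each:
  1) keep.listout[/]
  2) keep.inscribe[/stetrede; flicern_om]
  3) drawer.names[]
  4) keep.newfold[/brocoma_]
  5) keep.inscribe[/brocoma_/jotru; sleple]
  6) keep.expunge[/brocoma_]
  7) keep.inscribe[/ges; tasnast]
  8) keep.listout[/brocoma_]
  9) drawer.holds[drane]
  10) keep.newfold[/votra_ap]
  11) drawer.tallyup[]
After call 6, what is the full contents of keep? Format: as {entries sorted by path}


Answer: {brocoma_/, brocoma_/jotru=sleple, stetrede=flicern_om}

Derivation:
>> listout(p='/')
<< []
>> inscribe(p='/stetrede', c='flicern_om')
<< created
>> names()
<< []
>> newfold(p='/brocoma_')
<< ok
>> inscribe(p='/brocoma_/jotru', c='sleple')
<< created
>> expunge(p='/brocoma_')
<< ToolError: not empty
>> inscribe(p='/ges', c='tasnast')
<< created
>> listout(p='/brocoma_')
<< [jotru]
>> holds(k='drane')
<< no
>> newfold(p='/votra_ap')
<< ok
>> tallyup()
<< 0


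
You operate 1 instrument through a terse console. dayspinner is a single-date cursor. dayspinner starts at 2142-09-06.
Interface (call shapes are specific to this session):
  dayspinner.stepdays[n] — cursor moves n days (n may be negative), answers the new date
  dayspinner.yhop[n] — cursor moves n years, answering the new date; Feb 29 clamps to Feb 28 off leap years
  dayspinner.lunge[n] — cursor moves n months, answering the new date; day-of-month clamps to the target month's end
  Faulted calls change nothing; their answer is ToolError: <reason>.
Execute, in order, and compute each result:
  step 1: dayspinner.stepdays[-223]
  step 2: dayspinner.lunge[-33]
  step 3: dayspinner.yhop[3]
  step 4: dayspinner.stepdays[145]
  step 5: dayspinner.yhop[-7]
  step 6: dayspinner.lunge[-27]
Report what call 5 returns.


> dayspinner.stepdays n='-223'
= 2142-01-26
> dayspinner.lunge n='-33'
= 2139-04-26
> dayspinner.yhop n='3'
= 2142-04-26
> dayspinner.stepdays n='145'
= 2142-09-18
> dayspinner.yhop n='-7'
= 2135-09-18
> dayspinner.lunge n='-27'
= 2133-06-18

Answer: 2135-09-18
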